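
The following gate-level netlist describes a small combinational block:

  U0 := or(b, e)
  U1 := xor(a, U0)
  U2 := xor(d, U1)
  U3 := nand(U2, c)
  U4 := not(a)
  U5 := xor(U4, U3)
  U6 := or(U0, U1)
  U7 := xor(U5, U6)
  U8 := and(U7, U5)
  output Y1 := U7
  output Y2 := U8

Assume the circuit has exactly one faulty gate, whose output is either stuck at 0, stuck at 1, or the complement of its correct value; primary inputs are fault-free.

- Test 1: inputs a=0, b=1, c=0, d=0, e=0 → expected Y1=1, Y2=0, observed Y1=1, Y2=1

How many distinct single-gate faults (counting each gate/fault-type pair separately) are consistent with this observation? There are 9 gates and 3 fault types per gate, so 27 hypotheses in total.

Fault-free: U0=1, U1=1, U2=1, U3=1, U4=1, U5=0, U6=1, U7=1, U8=0 → Y1=1, Y2=0. Observed Y1=1, Y2=1.
  U0: none of the 3 fault types match ✗
  U1: none of the 3 fault types match ✗
  U2: none of the 3 fault types match ✗
  U3: none of the 3 fault types match ✗
  U4: none of the 3 fault types match ✗
  U5: none of the 3 fault types match ✗
  U6: none of the 3 fault types match ✗
  U7: none of the 3 fault types match ✗
  U8: stuck-at-1, inverted output ✓; others ✗
Consistent faults: {U8 stuck-at-1, U8 inverted output} — 2 in all.

2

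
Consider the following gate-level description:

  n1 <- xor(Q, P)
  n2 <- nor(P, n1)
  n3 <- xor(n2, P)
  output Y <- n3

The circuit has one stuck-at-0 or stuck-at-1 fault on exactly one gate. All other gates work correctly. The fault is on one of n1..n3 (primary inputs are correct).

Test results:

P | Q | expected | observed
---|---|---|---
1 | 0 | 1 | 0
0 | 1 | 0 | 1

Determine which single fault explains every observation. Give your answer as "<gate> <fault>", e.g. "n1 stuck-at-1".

n2 stuck-at-1

Fault-free values for test 1 (P=1, Q=0): n1=1, n2=0, n3=1, giving Y=1. Observed 0.
Test 1: faults giving observed 0 are {n2 stuck-at-1, n3 stuck-at-0}.
Test 2 (P=0, Q=1): fault-free n1=1, n2=0, n3=0 → 0; observed 1. Eliminates n3 stuck-at-0.
Only n2 stuck-at-1 is consistent with every test.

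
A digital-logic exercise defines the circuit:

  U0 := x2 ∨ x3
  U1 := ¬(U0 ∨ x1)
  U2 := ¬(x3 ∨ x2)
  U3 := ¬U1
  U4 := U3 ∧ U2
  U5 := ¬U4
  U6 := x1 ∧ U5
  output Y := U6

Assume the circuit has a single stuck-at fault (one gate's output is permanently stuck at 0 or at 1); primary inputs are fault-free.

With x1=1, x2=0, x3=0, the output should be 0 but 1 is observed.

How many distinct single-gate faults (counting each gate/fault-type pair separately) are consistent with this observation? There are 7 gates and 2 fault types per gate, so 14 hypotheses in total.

6

Fault-free: U0=0, U1=0, U2=1, U3=1, U4=1, U5=0, U6=0 → 0. Observed 1.
  U0 stuck-at-0: output 0 ✗
  U0 stuck-at-1: output 0 ✗
  U1 stuck-at-0: output 0 ✗
  U1 stuck-at-1: output 1 ✓
  U2 stuck-at-0: output 1 ✓
  U2 stuck-at-1: output 0 ✗
  U3 stuck-at-0: output 1 ✓
  U3 stuck-at-1: output 0 ✗
  U4 stuck-at-0: output 1 ✓
  U4 stuck-at-1: output 0 ✗
  U5 stuck-at-0: output 0 ✗
  U5 stuck-at-1: output 1 ✓
  U6 stuck-at-0: output 0 ✗
  U6 stuck-at-1: output 1 ✓
Consistent faults: {U1 stuck-at-1, U2 stuck-at-0, U3 stuck-at-0, U4 stuck-at-0, U5 stuck-at-1, U6 stuck-at-1} — 6 in all.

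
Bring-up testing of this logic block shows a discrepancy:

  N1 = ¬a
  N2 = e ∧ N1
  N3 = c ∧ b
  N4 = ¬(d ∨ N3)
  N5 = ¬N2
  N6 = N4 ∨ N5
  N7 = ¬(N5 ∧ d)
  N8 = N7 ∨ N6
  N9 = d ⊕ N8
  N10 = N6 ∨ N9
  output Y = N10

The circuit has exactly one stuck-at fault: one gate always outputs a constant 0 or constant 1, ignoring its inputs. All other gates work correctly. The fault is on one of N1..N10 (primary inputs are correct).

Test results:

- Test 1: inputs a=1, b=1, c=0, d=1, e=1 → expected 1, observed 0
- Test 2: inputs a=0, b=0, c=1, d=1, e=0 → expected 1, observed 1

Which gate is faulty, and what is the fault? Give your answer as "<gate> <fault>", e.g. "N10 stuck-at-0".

N1 stuck-at-1

Fault-free values for test 1 (a=1, b=1, c=0, d=1, e=1): N1=0, N2=0, N3=0, N4=0, N5=1, N6=1, N7=0, N8=1, N9=0, N10=1, giving Y=1. Observed 0.
Test 1: faults giving observed 0 are {N1 stuck-at-1, N2 stuck-at-1, N5 stuck-at-0, N10 stuck-at-0}.
Test 2 (a=0, b=0, c=1, d=1, e=0): fault-free N1=1, N2=0, N3=0, N4=0, N5=1, N6=1, N7=0, N8=1, N9=0, N10=1 → 1; observed 1. Eliminates N2 stuck-at-1, N5 stuck-at-0, N10 stuck-at-0.
Only N1 stuck-at-1 is consistent with every test.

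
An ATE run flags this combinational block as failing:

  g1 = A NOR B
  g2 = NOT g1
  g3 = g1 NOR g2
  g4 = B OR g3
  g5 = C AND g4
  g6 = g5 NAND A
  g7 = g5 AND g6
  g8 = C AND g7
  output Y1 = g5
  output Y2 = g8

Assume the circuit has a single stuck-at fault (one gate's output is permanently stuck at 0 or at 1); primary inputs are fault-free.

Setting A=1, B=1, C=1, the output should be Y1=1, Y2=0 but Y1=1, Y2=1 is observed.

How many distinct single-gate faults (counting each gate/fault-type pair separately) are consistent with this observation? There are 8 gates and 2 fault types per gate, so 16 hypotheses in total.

Fault-free: g1=0, g2=1, g3=0, g4=1, g5=1, g6=0, g7=0, g8=0 → Y1=1, Y2=0. Observed Y1=1, Y2=1.
  g1: none of the 2 fault types match ✗
  g2: none of the 2 fault types match ✗
  g3: none of the 2 fault types match ✗
  g4: none of the 2 fault types match ✗
  g5: none of the 2 fault types match ✗
  g6: stuck-at-1 ✓; others ✗
  g7: stuck-at-1 ✓; others ✗
  g8: stuck-at-1 ✓; others ✗
Consistent faults: {g6 stuck-at-1, g7 stuck-at-1, g8 stuck-at-1} — 3 in all.

3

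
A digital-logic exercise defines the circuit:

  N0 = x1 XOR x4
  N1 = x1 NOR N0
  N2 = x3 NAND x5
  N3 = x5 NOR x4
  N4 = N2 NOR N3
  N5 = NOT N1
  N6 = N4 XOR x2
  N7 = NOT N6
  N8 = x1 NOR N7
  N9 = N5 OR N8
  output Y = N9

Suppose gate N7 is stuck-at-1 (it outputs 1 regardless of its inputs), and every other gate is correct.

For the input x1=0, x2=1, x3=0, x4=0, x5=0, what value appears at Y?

Propagate with N7 forced: N0=0, N1=1, N2=1, N3=1, N4=0, N5=0, N6=1, N7=1 [stuck-at-1], N8=0, N9=0.
So Y = 0. (Without the fault it would be 1.)

0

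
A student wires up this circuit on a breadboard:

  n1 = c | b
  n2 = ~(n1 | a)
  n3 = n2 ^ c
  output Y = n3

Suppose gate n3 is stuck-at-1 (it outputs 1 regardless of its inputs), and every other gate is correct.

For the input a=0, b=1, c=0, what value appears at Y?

1

Propagate with n3 forced: n1=1, n2=0, n3=1 [stuck-at-1].
So Y = 1. (Without the fault it would be 0.)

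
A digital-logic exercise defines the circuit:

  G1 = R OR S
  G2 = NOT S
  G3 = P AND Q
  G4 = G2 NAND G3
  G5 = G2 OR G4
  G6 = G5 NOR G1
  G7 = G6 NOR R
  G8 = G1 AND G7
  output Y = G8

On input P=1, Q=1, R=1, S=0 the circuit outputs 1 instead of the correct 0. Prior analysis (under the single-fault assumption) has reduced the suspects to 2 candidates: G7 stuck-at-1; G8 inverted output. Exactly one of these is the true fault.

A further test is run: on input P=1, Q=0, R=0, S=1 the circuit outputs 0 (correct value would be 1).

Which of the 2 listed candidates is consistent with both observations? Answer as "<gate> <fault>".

Evaluate each candidate on input P=1, Q=0, R=0, S=1:
  G7 stuck-at-1: G1=1, G2=0, G3=0, G4=1, G5=1, G6=0, G7=1 [stuck-at-1], G8=1 → 1 — eliminated
  G8 inverted output: G1=1, G2=0, G3=0, G4=1, G5=1, G6=0, G7=1, G8=0 [inverted output] → 0 — matches
Only G8 inverted output reproduces the observed 0.

G8 inverted output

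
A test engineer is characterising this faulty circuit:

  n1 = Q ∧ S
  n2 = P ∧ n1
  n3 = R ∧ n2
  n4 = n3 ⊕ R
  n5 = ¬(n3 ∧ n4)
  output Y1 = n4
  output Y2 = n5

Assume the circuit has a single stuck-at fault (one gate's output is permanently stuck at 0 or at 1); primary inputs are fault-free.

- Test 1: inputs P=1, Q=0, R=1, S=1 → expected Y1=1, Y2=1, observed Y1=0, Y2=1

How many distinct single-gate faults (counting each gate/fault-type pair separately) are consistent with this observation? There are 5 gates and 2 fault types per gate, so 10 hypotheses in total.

4

Fault-free: n1=0, n2=0, n3=0, n4=1, n5=1 → Y1=1, Y2=1. Observed Y1=0, Y2=1.
  n1 stuck-at-0: output Y1=1, Y2=1 ✗
  n1 stuck-at-1: output Y1=0, Y2=1 ✓
  n2 stuck-at-0: output Y1=1, Y2=1 ✗
  n2 stuck-at-1: output Y1=0, Y2=1 ✓
  n3 stuck-at-0: output Y1=1, Y2=1 ✗
  n3 stuck-at-1: output Y1=0, Y2=1 ✓
  n4 stuck-at-0: output Y1=0, Y2=1 ✓
  n4 stuck-at-1: output Y1=1, Y2=1 ✗
  n5 stuck-at-0: output Y1=1, Y2=0 ✗
  n5 stuck-at-1: output Y1=1, Y2=1 ✗
Consistent faults: {n1 stuck-at-1, n2 stuck-at-1, n3 stuck-at-1, n4 stuck-at-0} — 4 in all.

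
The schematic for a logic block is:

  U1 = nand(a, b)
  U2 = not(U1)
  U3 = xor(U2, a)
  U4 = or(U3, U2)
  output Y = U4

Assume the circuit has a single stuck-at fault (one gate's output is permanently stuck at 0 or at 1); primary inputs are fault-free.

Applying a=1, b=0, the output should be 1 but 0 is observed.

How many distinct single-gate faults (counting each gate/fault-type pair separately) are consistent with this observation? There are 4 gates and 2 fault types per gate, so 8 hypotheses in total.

Fault-free: U1=1, U2=0, U3=1, U4=1 → 1. Observed 0.
  U1 stuck-at-0: output 1 ✗
  U1 stuck-at-1: output 1 ✗
  U2 stuck-at-0: output 1 ✗
  U2 stuck-at-1: output 1 ✗
  U3 stuck-at-0: output 0 ✓
  U3 stuck-at-1: output 1 ✗
  U4 stuck-at-0: output 0 ✓
  U4 stuck-at-1: output 1 ✗
Consistent faults: {U3 stuck-at-0, U4 stuck-at-0} — 2 in all.

2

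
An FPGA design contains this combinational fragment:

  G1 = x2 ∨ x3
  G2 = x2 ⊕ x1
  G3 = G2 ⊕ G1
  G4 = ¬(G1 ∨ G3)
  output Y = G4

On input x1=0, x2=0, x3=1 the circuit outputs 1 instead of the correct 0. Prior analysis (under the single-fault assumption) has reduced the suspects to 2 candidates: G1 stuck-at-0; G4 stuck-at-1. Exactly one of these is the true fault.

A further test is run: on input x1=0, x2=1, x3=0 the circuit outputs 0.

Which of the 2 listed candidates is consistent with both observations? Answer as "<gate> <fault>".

G1 stuck-at-0

Evaluate each candidate on input x1=0, x2=1, x3=0:
  G1 stuck-at-0: G1=0 [stuck-at-0], G2=1, G3=1, G4=0 → 0 — matches
  G4 stuck-at-1: G1=1, G2=1, G3=0, G4=1 [stuck-at-1] → 1 — eliminated
Only G1 stuck-at-0 reproduces the observed 0.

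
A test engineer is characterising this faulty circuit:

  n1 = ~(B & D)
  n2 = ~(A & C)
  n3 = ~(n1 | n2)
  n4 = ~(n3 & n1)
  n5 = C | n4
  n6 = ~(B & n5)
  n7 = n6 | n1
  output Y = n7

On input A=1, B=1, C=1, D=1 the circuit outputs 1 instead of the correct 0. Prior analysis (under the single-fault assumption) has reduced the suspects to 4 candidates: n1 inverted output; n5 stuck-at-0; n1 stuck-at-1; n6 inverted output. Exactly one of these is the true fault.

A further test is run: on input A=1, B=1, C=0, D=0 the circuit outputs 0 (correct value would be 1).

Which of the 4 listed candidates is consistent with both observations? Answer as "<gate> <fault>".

n1 inverted output

Evaluate each candidate on input A=1, B=1, C=0, D=0:
  n1 inverted output: n1=0 [inverted output], n2=1, n3=0, n4=1, n5=1, n6=0, n7=0 → 0 — matches
  n5 stuck-at-0: n1=1, n2=1, n3=0, n4=1, n5=0 [stuck-at-0], n6=1, n7=1 → 1 — eliminated
  n1 stuck-at-1: n1=1 [stuck-at-1], n2=1, n3=0, n4=1, n5=1, n6=0, n7=1 → 1 — eliminated
  n6 inverted output: n1=1, n2=1, n3=0, n4=1, n5=1, n6=1 [inverted output], n7=1 → 1 — eliminated
Only n1 inverted output reproduces the observed 0.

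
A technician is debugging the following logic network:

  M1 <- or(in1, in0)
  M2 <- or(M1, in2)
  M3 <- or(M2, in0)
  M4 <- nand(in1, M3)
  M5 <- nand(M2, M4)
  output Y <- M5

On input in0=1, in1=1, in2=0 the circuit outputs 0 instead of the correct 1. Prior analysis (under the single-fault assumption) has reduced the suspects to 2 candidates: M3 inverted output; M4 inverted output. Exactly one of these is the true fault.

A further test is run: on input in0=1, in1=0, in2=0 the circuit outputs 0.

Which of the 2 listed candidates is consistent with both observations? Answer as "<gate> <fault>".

Evaluate each candidate on input in0=1, in1=0, in2=0:
  M3 inverted output: M1=1, M2=1, M3=0 [inverted output], M4=1, M5=0 → 0 — matches
  M4 inverted output: M1=1, M2=1, M3=1, M4=0 [inverted output], M5=1 → 1 — eliminated
Only M3 inverted output reproduces the observed 0.

M3 inverted output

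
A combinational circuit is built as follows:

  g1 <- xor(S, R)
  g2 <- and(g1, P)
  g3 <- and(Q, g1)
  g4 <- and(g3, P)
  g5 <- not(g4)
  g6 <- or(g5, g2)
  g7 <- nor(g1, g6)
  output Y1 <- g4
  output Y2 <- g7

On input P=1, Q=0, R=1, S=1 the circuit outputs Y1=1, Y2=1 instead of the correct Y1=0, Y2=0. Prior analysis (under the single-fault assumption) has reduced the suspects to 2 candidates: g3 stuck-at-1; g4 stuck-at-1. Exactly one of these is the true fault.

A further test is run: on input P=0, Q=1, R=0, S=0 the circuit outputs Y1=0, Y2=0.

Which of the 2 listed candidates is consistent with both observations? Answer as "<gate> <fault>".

Evaluate each candidate on input P=0, Q=1, R=0, S=0:
  g3 stuck-at-1: g1=0, g2=0, g3=1 [stuck-at-1], g4=0, g5=1, g6=1, g7=0 → Y1=0, Y2=0 — matches
  g4 stuck-at-1: g1=0, g2=0, g3=0, g4=1 [stuck-at-1], g5=0, g6=0, g7=1 → Y1=1, Y2=1 — eliminated
Only g3 stuck-at-1 reproduces the observed Y1=0, Y2=0.

g3 stuck-at-1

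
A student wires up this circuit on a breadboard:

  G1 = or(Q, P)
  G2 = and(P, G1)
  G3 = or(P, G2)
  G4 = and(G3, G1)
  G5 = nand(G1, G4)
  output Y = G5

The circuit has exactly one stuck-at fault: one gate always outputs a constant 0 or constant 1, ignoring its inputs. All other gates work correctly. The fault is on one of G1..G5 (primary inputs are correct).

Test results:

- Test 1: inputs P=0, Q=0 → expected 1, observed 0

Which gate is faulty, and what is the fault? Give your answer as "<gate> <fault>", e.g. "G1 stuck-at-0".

G5 stuck-at-0

Fault-free values for test 1 (P=0, Q=0): G1=0, G2=0, G3=0, G4=0, G5=1, giving Y=1. Observed 0.
Test 1: faults giving observed 0 are {G5 stuck-at-0}.
Only G5 stuck-at-0 is consistent with every test.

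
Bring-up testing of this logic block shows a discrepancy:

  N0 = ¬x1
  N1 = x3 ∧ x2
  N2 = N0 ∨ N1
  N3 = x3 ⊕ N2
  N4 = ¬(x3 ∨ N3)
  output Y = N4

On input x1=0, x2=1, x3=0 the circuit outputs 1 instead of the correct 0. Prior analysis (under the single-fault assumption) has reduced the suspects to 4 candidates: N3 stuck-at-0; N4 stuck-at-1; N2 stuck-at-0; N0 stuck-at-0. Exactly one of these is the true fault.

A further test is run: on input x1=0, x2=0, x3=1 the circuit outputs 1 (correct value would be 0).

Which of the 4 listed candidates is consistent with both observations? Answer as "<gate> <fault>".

Evaluate each candidate on input x1=0, x2=0, x3=1:
  N3 stuck-at-0: N0=1, N1=0, N2=1, N3=0 [stuck-at-0], N4=0 → 0 — eliminated
  N4 stuck-at-1: N0=1, N1=0, N2=1, N3=0, N4=1 [stuck-at-1] → 1 — matches
  N2 stuck-at-0: N0=1, N1=0, N2=0 [stuck-at-0], N3=1, N4=0 → 0 — eliminated
  N0 stuck-at-0: N0=0 [stuck-at-0], N1=0, N2=0, N3=1, N4=0 → 0 — eliminated
Only N4 stuck-at-1 reproduces the observed 1.

N4 stuck-at-1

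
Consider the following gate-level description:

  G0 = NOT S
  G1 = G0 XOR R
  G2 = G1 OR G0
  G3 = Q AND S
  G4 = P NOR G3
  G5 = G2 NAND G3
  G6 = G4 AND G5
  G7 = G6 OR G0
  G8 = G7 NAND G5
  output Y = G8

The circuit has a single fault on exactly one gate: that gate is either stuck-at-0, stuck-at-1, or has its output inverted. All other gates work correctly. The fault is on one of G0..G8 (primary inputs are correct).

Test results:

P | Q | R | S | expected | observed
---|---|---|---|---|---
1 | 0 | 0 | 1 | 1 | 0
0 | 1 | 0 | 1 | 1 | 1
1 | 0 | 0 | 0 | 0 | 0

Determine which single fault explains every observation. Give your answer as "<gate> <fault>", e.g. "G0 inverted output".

Fault-free values for test 1 (P=1, Q=0, R=0, S=1): G0=0, G1=0, G2=0, G3=0, G4=0, G5=1, G6=0, G7=0, G8=1, giving Y=1. Observed 0.
Test 1: faults giving observed 0 are {G0 stuck-at-1, G0 inverted output, G4 stuck-at-1, G4 inverted output, G6 stuck-at-1, G6 inverted output, G7 stuck-at-1, G7 inverted output, G8 stuck-at-0, G8 inverted output}.
Test 2 (P=0, Q=1, R=0, S=1): fault-free G0=0, G1=0, G2=0, G3=1, G4=0, G5=1, G6=0, G7=0, G8=1 → 1; observed 1. Eliminates G4 stuck-at-1, G4 inverted output, G6 stuck-at-1, G6 inverted output, G7 stuck-at-1, G7 inverted output, G8 stuck-at-0, G8 inverted output.
Test 3 (P=1, Q=0, R=0, S=0): fault-free G0=1, G1=1, G2=1, G3=0, G4=0, G5=1, G6=0, G7=1, G8=0 → 0; observed 0. Eliminates G0 inverted output.
Only G0 stuck-at-1 is consistent with every test.

G0 stuck-at-1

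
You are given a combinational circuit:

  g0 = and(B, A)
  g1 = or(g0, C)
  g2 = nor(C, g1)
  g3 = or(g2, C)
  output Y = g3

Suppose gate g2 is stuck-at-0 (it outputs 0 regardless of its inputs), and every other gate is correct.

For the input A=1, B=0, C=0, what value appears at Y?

0

Propagate with g2 forced: g0=0, g1=0, g2=0 [stuck-at-0], g3=0.
So Y = 0. (Without the fault it would be 1.)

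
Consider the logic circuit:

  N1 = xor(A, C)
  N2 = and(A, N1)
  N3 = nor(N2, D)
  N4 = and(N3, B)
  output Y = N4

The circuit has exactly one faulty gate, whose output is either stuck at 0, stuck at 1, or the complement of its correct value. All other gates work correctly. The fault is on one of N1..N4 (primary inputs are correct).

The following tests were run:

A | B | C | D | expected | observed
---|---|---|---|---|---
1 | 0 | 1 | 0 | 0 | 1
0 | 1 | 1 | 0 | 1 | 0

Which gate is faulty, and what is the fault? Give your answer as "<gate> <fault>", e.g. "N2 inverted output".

Fault-free values for test 1 (A=1, B=0, C=1, D=0): N1=0, N2=0, N3=1, N4=0, giving Y=0. Observed 1.
Test 1: faults giving observed 1 are {N4 stuck-at-1, N4 inverted output}.
Test 2 (A=0, B=1, C=1, D=0): fault-free N1=1, N2=0, N3=1, N4=1 → 1; observed 0. Eliminates N4 stuck-at-1.
Only N4 inverted output is consistent with every test.

N4 inverted output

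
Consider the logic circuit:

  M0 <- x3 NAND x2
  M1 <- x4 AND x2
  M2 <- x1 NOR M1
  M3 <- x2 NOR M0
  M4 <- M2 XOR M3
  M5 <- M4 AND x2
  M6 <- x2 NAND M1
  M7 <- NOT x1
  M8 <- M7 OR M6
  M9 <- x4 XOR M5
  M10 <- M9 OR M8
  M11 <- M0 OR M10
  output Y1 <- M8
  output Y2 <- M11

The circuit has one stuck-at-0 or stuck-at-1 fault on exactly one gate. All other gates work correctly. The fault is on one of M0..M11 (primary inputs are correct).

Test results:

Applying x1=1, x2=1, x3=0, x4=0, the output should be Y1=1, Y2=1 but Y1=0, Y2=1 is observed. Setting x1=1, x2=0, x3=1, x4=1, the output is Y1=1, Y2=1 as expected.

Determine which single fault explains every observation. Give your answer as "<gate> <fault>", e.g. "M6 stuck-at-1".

Fault-free values for test 1 (x1=1, x2=1, x3=0, x4=0): M0=1, M1=0, M2=0, M3=0, M4=0, M5=0, M6=1, M7=0, M8=1, M9=0, M10=1, M11=1, giving Y1=1, Y2=1. Observed Y1=0, Y2=1.
Test 1: faults giving observed Y1=0, Y2=1 are {M1 stuck-at-1, M6 stuck-at-0, M8 stuck-at-0}.
Test 2 (x1=1, x2=0, x3=1, x4=1): fault-free M0=1, M1=0, M2=0, M3=0, M4=0, M5=0, M6=1, M7=0, M8=1, M9=1, M10=1, M11=1 → Y1=1, Y2=1; observed Y1=1, Y2=1. Eliminates M6 stuck-at-0, M8 stuck-at-0.
Only M1 stuck-at-1 is consistent with every test.

M1 stuck-at-1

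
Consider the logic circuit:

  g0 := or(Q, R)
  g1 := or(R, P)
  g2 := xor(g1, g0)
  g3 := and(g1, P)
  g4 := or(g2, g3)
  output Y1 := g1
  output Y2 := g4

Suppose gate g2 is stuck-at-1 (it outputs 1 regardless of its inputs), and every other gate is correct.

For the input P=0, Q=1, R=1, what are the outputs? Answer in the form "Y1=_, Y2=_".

Y1=1, Y2=1

Propagate with g2 forced: g0=1, g1=1, g2=1 [stuck-at-1], g3=0, g4=1.
So the outputs are Y1=1, Y2=1. (Without the fault they would be Y1=1, Y2=0.)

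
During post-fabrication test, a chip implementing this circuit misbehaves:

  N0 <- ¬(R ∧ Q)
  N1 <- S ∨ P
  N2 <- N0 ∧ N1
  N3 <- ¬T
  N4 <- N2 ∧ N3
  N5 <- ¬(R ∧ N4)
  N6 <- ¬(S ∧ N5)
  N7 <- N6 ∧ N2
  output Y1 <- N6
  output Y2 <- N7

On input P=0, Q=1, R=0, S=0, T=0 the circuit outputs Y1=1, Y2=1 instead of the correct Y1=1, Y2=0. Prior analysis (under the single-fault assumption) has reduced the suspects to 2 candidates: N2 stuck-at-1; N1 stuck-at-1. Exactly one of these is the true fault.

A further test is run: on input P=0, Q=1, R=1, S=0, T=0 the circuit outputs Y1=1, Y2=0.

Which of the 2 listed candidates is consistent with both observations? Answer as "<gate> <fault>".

N1 stuck-at-1

Evaluate each candidate on input P=0, Q=1, R=1, S=0, T=0:
  N2 stuck-at-1: N0=0, N1=0, N2=1 [stuck-at-1], N3=1, N4=1, N5=0, N6=1, N7=1 → Y1=1, Y2=1 — eliminated
  N1 stuck-at-1: N0=0, N1=1 [stuck-at-1], N2=0, N3=1, N4=0, N5=1, N6=1, N7=0 → Y1=1, Y2=0 — matches
Only N1 stuck-at-1 reproduces the observed Y1=1, Y2=0.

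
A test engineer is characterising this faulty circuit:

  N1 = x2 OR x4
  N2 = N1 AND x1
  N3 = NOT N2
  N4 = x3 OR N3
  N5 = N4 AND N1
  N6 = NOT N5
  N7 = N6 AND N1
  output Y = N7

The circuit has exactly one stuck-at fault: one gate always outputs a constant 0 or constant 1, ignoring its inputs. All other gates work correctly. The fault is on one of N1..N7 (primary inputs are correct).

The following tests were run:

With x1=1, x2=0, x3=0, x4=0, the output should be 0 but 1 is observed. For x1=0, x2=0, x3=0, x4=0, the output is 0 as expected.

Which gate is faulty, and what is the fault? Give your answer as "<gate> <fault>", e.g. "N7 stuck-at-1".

N1 stuck-at-1

Fault-free values for test 1 (x1=1, x2=0, x3=0, x4=0): N1=0, N2=0, N3=1, N4=1, N5=0, N6=1, N7=0, giving Y=0. Observed 1.
Test 1: faults giving observed 1 are {N1 stuck-at-1, N7 stuck-at-1}.
Test 2 (x1=0, x2=0, x3=0, x4=0): fault-free N1=0, N2=0, N3=1, N4=1, N5=0, N6=1, N7=0 → 0; observed 0. Eliminates N7 stuck-at-1.
Only N1 stuck-at-1 is consistent with every test.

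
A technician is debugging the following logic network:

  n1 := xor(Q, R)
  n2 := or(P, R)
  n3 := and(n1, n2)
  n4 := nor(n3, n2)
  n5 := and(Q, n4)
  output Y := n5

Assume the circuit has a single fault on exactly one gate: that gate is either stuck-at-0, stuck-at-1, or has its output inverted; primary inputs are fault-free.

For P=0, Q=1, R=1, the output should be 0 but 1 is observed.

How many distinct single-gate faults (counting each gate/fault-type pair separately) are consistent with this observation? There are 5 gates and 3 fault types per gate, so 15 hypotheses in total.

Fault-free: n1=0, n2=1, n3=0, n4=0, n5=0 → 0. Observed 1.
  n1: none of the 3 fault types match ✗
  n2: stuck-at-0, inverted output ✓; others ✗
  n3: none of the 3 fault types match ✗
  n4: stuck-at-1, inverted output ✓; others ✗
  n5: stuck-at-1, inverted output ✓; others ✗
Consistent faults: {n2 stuck-at-0, n2 inverted output, n4 stuck-at-1, n4 inverted output, n5 stuck-at-1, n5 inverted output} — 6 in all.

6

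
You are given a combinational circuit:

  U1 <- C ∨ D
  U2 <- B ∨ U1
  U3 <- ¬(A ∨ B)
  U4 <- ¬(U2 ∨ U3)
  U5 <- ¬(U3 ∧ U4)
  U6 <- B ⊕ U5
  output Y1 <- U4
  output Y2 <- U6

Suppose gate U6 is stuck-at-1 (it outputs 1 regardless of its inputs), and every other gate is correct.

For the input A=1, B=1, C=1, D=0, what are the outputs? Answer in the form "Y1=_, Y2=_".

Y1=0, Y2=1

Propagate with U6 forced: U1=1, U2=1, U3=0, U4=0, U5=1, U6=1 [stuck-at-1].
So the outputs are Y1=0, Y2=1. (Without the fault they would be Y1=0, Y2=0.)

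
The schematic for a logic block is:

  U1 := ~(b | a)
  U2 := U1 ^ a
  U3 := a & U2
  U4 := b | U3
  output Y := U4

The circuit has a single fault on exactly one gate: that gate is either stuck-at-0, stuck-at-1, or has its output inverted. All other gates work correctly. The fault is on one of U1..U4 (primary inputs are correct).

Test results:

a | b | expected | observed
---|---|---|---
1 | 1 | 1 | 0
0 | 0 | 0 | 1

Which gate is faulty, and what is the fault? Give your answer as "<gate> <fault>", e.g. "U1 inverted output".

Fault-free values for test 1 (a=1, b=1): U1=0, U2=1, U3=1, U4=1, giving Y=1. Observed 0.
Test 1: faults giving observed 0 are {U4 stuck-at-0, U4 inverted output}.
Test 2 (a=0, b=0): fault-free U1=1, U2=1, U3=0, U4=0 → 0; observed 1. Eliminates U4 stuck-at-0.
Only U4 inverted output is consistent with every test.

U4 inverted output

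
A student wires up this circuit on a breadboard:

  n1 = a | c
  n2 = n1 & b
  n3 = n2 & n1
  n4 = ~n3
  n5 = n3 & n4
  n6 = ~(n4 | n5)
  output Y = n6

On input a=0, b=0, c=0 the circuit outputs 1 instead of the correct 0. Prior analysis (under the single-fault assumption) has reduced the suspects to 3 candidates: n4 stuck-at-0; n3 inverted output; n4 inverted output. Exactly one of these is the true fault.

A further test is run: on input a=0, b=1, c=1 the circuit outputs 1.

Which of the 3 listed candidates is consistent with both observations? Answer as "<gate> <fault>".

n4 stuck-at-0

Evaluate each candidate on input a=0, b=1, c=1:
  n4 stuck-at-0: n1=1, n2=1, n3=1, n4=0 [stuck-at-0], n5=0, n6=1 → 1 — matches
  n3 inverted output: n1=1, n2=1, n3=0 [inverted output], n4=1, n5=0, n6=0 → 0 — eliminated
  n4 inverted output: n1=1, n2=1, n3=1, n4=1 [inverted output], n5=1, n6=0 → 0 — eliminated
Only n4 stuck-at-0 reproduces the observed 1.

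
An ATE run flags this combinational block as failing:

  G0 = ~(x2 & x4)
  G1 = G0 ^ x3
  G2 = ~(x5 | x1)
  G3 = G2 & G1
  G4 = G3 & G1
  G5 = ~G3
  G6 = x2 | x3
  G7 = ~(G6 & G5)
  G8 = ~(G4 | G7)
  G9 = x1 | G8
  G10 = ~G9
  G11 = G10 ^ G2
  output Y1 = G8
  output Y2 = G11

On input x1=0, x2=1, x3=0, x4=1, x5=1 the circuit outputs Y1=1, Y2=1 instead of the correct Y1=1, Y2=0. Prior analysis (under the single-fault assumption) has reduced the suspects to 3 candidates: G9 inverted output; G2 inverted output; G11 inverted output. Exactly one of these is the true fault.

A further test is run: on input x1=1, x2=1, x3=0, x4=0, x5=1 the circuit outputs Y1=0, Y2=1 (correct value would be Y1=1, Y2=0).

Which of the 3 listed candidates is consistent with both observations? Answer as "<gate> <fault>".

G2 inverted output

Evaluate each candidate on input x1=1, x2=1, x3=0, x4=0, x5=1:
  G9 inverted output: G0=1, G1=1, G2=0, G3=0, G4=0, G5=1, G6=1, G7=0, G8=1, G9=0 [inverted output], G10=1, G11=1 → Y1=1, Y2=1 — eliminated
  G2 inverted output: G0=1, G1=1, G2=1 [inverted output], G3=1, G4=1, G5=0, G6=1, G7=1, G8=0, G9=1, G10=0, G11=1 → Y1=0, Y2=1 — matches
  G11 inverted output: G0=1, G1=1, G2=0, G3=0, G4=0, G5=1, G6=1, G7=0, G8=1, G9=1, G10=0, G11=1 [inverted output] → Y1=1, Y2=1 — eliminated
Only G2 inverted output reproduces the observed Y1=0, Y2=1.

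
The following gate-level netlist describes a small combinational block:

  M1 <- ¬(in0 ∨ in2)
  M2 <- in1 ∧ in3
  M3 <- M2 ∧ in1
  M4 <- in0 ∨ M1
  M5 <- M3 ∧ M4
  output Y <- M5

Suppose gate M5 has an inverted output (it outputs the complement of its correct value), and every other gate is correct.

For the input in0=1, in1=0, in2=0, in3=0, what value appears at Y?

1

Propagate with M5 forced: M1=0, M2=0, M3=0, M4=1, M5=1 [inverted output].
So Y = 1. (Without the fault it would be 0.)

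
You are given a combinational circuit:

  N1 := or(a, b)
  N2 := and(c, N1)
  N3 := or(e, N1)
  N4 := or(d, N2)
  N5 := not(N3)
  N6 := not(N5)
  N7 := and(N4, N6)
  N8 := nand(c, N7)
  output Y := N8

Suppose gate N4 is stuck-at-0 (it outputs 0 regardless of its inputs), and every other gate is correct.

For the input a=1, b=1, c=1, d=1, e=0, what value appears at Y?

1

Propagate with N4 forced: N1=1, N2=1, N3=1, N4=0 [stuck-at-0], N5=0, N6=1, N7=0, N8=1.
So Y = 1. (Without the fault it would be 0.)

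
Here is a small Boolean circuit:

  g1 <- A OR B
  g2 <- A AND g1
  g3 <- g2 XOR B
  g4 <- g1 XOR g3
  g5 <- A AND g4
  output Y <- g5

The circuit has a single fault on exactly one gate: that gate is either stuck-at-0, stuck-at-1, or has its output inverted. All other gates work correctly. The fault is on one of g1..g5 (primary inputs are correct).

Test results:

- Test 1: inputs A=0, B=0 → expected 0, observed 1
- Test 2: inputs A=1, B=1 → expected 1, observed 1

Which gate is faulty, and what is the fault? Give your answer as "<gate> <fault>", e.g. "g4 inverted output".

g5 stuck-at-1

Fault-free values for test 1 (A=0, B=0): g1=0, g2=0, g3=0, g4=0, g5=0, giving Y=0. Observed 1.
Test 1: faults giving observed 1 are {g5 stuck-at-1, g5 inverted output}.
Test 2 (A=1, B=1): fault-free g1=1, g2=1, g3=0, g4=1, g5=1 → 1; observed 1. Eliminates g5 inverted output.
Only g5 stuck-at-1 is consistent with every test.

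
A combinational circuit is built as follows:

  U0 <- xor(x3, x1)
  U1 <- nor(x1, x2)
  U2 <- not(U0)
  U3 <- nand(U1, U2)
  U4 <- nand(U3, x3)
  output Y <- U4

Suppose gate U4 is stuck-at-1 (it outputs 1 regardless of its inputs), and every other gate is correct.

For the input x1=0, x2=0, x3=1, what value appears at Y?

1

Propagate with U4 forced: U0=1, U1=1, U2=0, U3=1, U4=1 [stuck-at-1].
So Y = 1. (Without the fault it would be 0.)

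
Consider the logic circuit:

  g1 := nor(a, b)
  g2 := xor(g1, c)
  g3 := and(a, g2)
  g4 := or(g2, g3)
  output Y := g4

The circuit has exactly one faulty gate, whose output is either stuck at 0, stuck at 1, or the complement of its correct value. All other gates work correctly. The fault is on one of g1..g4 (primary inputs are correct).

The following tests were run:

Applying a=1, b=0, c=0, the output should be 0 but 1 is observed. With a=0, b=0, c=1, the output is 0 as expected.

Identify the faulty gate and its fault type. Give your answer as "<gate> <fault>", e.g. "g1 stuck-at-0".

Fault-free values for test 1 (a=1, b=0, c=0): g1=0, g2=0, g3=0, g4=0, giving Y=0. Observed 1.
Test 1: faults giving observed 1 are {g1 stuck-at-1, g1 inverted output, g2 stuck-at-1, g2 inverted output, g3 stuck-at-1, g3 inverted output, g4 stuck-at-1, g4 inverted output}.
Test 2 (a=0, b=0, c=1): fault-free g1=1, g2=0, g3=0, g4=0 → 0; observed 0. Eliminates g1 inverted output, g2 stuck-at-1, g2 inverted output, g3 stuck-at-1, g3 inverted output, g4 stuck-at-1, g4 inverted output.
Only g1 stuck-at-1 is consistent with every test.

g1 stuck-at-1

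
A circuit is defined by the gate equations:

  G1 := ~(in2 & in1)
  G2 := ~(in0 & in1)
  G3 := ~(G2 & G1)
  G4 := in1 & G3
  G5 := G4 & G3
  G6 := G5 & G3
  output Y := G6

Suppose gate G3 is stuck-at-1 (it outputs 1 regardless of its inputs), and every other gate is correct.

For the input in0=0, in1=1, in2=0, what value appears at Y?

Propagate with G3 forced: G1=1, G2=1, G3=1 [stuck-at-1], G4=1, G5=1, G6=1.
So Y = 1. (Without the fault it would be 0.)

1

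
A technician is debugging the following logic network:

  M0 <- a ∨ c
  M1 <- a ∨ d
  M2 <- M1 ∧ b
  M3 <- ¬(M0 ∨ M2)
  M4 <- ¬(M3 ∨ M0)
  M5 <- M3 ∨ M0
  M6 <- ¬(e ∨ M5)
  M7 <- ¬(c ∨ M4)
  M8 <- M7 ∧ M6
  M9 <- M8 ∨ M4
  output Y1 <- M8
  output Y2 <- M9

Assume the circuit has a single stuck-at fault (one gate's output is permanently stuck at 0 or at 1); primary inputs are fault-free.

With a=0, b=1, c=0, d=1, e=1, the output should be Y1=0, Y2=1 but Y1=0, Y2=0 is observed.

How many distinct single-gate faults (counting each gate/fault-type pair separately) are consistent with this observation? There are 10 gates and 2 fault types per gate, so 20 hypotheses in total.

Fault-free: M0=0, M1=1, M2=1, M3=0, M4=1, M5=0, M6=0, M7=0, M8=0, M9=1 → Y1=0, Y2=1. Observed Y1=0, Y2=0.
  M0: stuck-at-1 ✓; others ✗
  M1: stuck-at-0 ✓; others ✗
  M2: stuck-at-0 ✓; others ✗
  M3: stuck-at-1 ✓; others ✗
  M4: stuck-at-0 ✓; others ✗
  M5: none of the 2 fault types match ✗
  M6: none of the 2 fault types match ✗
  M7: none of the 2 fault types match ✗
  M8: none of the 2 fault types match ✗
  M9: stuck-at-0 ✓; others ✗
Consistent faults: {M0 stuck-at-1, M1 stuck-at-0, M2 stuck-at-0, M3 stuck-at-1, M4 stuck-at-0, M9 stuck-at-0} — 6 in all.

6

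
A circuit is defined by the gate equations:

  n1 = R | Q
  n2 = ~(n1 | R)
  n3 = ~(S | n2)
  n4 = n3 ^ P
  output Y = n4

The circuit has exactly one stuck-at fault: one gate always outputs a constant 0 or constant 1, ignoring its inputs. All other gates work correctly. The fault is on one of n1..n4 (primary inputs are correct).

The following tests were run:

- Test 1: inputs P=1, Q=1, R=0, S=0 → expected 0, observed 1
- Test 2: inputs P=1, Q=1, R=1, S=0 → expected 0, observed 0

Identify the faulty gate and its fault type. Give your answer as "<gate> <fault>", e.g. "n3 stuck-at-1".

Fault-free values for test 1 (P=1, Q=1, R=0, S=0): n1=1, n2=0, n3=1, n4=0, giving Y=0. Observed 1.
Test 1: faults giving observed 1 are {n1 stuck-at-0, n2 stuck-at-1, n3 stuck-at-0, n4 stuck-at-1}.
Test 2 (P=1, Q=1, R=1, S=0): fault-free n1=1, n2=0, n3=1, n4=0 → 0; observed 0. Eliminates n2 stuck-at-1, n3 stuck-at-0, n4 stuck-at-1.
Only n1 stuck-at-0 is consistent with every test.

n1 stuck-at-0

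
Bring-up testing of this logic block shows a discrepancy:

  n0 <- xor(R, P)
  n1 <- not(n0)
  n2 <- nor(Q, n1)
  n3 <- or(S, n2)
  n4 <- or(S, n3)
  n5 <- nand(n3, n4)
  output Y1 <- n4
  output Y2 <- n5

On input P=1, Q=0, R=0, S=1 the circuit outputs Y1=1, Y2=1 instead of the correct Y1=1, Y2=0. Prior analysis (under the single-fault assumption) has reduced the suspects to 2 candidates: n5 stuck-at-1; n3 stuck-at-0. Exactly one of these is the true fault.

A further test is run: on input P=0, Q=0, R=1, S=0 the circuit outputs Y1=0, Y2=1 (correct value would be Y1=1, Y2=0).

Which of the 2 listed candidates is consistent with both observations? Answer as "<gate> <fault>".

n3 stuck-at-0

Evaluate each candidate on input P=0, Q=0, R=1, S=0:
  n5 stuck-at-1: n0=1, n1=0, n2=1, n3=1, n4=1, n5=1 [stuck-at-1] → Y1=1, Y2=1 — eliminated
  n3 stuck-at-0: n0=1, n1=0, n2=1, n3=0 [stuck-at-0], n4=0, n5=1 → Y1=0, Y2=1 — matches
Only n3 stuck-at-0 reproduces the observed Y1=0, Y2=1.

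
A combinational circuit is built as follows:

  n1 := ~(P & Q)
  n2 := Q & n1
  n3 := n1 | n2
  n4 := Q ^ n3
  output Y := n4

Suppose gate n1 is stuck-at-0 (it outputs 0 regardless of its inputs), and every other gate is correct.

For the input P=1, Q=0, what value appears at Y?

Propagate with n1 forced: n1=0 [stuck-at-0], n2=0, n3=0, n4=0.
So Y = 0. (Without the fault it would be 1.)

0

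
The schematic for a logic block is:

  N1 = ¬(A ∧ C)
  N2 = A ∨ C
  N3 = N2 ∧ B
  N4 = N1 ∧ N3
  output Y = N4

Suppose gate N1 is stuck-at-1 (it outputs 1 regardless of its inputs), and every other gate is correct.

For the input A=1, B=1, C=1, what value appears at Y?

1

Propagate with N1 forced: N1=1 [stuck-at-1], N2=1, N3=1, N4=1.
So Y = 1. (Without the fault it would be 0.)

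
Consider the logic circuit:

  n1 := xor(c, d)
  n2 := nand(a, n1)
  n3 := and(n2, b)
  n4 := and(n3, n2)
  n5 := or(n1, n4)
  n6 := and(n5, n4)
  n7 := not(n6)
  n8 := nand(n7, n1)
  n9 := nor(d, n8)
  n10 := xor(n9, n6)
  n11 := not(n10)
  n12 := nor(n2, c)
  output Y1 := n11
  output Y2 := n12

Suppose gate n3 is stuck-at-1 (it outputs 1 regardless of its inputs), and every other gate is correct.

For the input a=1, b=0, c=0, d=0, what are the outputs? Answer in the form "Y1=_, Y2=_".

Y1=0, Y2=0

Propagate with n3 forced: n1=0, n2=1, n3=1 [stuck-at-1], n4=1, n5=1, n6=1, n7=0, n8=1, n9=0, n10=1, n11=0, n12=0.
So the outputs are Y1=0, Y2=0. (Without the fault they would be Y1=1, Y2=0.)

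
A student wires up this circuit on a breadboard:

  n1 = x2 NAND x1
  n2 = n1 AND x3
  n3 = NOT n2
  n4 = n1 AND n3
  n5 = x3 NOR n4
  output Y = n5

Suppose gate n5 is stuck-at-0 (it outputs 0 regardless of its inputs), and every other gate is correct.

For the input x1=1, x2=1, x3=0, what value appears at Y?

0

Propagate with n5 forced: n1=0, n2=0, n3=1, n4=0, n5=0 [stuck-at-0].
So Y = 0. (Without the fault it would be 1.)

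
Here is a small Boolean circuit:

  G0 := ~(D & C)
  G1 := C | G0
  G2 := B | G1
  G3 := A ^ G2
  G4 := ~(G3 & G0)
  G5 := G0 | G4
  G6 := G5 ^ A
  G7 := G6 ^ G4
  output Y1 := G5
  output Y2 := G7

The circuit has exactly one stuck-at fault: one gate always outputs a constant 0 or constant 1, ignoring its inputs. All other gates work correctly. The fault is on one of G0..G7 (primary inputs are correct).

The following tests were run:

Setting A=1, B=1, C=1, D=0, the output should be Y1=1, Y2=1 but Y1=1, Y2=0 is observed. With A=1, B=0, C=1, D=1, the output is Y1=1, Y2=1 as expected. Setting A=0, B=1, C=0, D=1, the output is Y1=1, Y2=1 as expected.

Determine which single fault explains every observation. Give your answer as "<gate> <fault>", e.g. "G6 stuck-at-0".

Fault-free values for test 1 (A=1, B=1, C=1, D=0): G0=1, G1=1, G2=1, G3=0, G4=1, G5=1, G6=0, G7=1, giving Y1=1, Y2=1. Observed Y1=1, Y2=0.
Test 1: faults giving observed Y1=1, Y2=0 are {G2 stuck-at-0, G3 stuck-at-1, G4 stuck-at-0, G6 stuck-at-1, G7 stuck-at-0}.
Test 2 (A=1, B=0, C=1, D=1): fault-free G0=0, G1=1, G2=1, G3=0, G4=1, G5=1, G6=0, G7=1 → Y1=1, Y2=1; observed Y1=1, Y2=1. Eliminates G4 stuck-at-0, G6 stuck-at-1, G7 stuck-at-0.
Test 3 (A=0, B=1, C=0, D=1): fault-free G0=1, G1=1, G2=1, G3=1, G4=0, G5=1, G6=1, G7=1 → Y1=1, Y2=1; observed Y1=1, Y2=1. Eliminates G2 stuck-at-0.
Only G3 stuck-at-1 is consistent with every test.

G3 stuck-at-1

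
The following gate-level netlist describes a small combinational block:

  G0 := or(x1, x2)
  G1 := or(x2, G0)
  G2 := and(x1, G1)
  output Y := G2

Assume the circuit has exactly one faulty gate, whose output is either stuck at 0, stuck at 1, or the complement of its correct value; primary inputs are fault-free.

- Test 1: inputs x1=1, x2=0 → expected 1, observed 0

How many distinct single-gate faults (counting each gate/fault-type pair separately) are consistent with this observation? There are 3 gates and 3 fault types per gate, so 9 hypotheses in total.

6

Fault-free: G0=1, G1=1, G2=1 → 1. Observed 0.
  G0 stuck-at-0: output 0 ✓
  G0 stuck-at-1: output 1 ✗
  G0 inverted output: output 0 ✓
  G1 stuck-at-0: output 0 ✓
  G1 stuck-at-1: output 1 ✗
  G1 inverted output: output 0 ✓
  G2 stuck-at-0: output 0 ✓
  G2 stuck-at-1: output 1 ✗
  G2 inverted output: output 0 ✓
Consistent faults: {G0 stuck-at-0, G0 inverted output, G1 stuck-at-0, G1 inverted output, G2 stuck-at-0, G2 inverted output} — 6 in all.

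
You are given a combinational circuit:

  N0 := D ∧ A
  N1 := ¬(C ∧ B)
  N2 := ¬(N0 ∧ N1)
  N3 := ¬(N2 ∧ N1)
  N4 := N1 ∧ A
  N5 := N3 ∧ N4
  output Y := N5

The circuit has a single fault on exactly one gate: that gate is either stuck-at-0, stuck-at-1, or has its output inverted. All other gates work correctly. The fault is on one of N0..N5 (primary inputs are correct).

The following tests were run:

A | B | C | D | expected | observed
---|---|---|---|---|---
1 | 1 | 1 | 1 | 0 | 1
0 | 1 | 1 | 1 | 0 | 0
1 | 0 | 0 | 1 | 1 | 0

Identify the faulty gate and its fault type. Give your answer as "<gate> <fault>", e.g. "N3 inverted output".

Fault-free values for test 1 (A=1, B=1, C=1, D=1): N0=1, N1=0, N2=1, N3=1, N4=0, N5=0, giving Y=0. Observed 1.
Test 1: faults giving observed 1 are {N1 stuck-at-1, N1 inverted output, N4 stuck-at-1, N4 inverted output, N5 stuck-at-1, N5 inverted output}.
Test 2 (A=0, B=1, C=1, D=1): fault-free N0=0, N1=0, N2=1, N3=1, N4=0, N5=0 → 0; observed 0. Eliminates N4 stuck-at-1, N4 inverted output, N5 stuck-at-1, N5 inverted output.
Test 3 (A=1, B=0, C=0, D=1): fault-free N0=1, N1=1, N2=0, N3=1, N4=1, N5=1 → 1; observed 0. Eliminates N1 stuck-at-1.
Only N1 inverted output is consistent with every test.

N1 inverted output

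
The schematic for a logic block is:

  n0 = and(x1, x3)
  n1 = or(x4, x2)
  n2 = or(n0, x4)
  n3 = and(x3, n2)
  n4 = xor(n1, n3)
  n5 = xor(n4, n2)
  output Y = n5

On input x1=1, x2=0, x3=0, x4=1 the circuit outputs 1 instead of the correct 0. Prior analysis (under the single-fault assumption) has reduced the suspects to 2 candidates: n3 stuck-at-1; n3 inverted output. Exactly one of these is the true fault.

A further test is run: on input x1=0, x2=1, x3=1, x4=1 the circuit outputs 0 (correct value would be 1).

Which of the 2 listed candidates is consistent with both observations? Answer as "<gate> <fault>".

Evaluate each candidate on input x1=0, x2=1, x3=1, x4=1:
  n3 stuck-at-1: n0=0, n1=1, n2=1, n3=1 [stuck-at-1], n4=0, n5=1 → 1 — eliminated
  n3 inverted output: n0=0, n1=1, n2=1, n3=0 [inverted output], n4=1, n5=0 → 0 — matches
Only n3 inverted output reproduces the observed 0.

n3 inverted output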